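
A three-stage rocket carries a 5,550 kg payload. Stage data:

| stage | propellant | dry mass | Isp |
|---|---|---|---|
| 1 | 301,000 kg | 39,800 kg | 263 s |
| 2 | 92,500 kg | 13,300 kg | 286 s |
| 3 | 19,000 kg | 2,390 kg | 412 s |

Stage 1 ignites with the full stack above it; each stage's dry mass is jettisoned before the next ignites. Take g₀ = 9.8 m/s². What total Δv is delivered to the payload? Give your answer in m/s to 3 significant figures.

Ignition mass of stage 1 = 301,000+39,800 + 92,500+13,300 + 19,000+2,390 + 5,550 = 473,540 kg.
Stage 1: m₀ = 473,540 kg, m_f = 473,540 − 301,000 = 172,540 kg; Δv = 263×9.8×ln(2.745) = 2577.4×1.0096 ≈ 2602 m/s.
Stage 2: m₀ = 132,740 kg, m_f = 132,740 − 92,500 = 40,240 kg; Δv = 286×9.8×ln(3.299) = 2802.8×1.1935 ≈ 3345 m/s.
Stage 3: m₀ = 26,940 kg, m_f = 26,940 − 19,000 = 7,940 kg; Δv = 412×9.8×ln(3.393) = 4037.6×1.2217 ≈ 4933 m/s.
Total Δv = 2602 + 3345 + 4933 = 10880 m/s.

Δv ≈ 10900 m/s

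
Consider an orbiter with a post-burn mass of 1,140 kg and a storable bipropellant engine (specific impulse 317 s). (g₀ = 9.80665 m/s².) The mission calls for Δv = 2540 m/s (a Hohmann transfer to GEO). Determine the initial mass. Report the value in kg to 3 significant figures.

v_e = Isp · g₀ = 317 × 9.80665 = 3108.7 m/s.
Rocket equation: m₀/m_f = exp(Δv / v_e) = exp(2540 / 3108.7) = exp(0.8171) = 2.2638.
m₀ = m_f × 2.2638 = 1,140 × 2.2638 = 2,580.73 kg.

initial mass ≈ 2580 kg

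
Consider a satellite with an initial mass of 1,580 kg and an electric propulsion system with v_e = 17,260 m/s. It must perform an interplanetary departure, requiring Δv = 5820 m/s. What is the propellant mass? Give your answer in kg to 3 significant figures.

m₀/m_f = exp(Δv / v_e) = exp(5820 / 17260.0) = exp(0.3372) = 1.4010.
m_f = 1,580 / 1.4010 = 1,127.77 kg, so propellant = m₀ − m_f = 1,580 − 1,127.77 = 452.23 kg.

propellant mass ≈ 452 kg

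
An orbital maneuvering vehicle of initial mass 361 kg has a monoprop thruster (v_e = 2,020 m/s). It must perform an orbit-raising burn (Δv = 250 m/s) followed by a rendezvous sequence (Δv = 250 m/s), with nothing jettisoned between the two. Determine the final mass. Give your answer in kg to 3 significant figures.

After the first burn: m = 361 × exp(−250/2020.0) = 361 × 0.88359 = 318.976 kg.
After the second burn: m = 318.976 × exp(−250/2020.0) = 318.976 × 0.88359 = 281.844 kg.

final mass ≈ 282 kg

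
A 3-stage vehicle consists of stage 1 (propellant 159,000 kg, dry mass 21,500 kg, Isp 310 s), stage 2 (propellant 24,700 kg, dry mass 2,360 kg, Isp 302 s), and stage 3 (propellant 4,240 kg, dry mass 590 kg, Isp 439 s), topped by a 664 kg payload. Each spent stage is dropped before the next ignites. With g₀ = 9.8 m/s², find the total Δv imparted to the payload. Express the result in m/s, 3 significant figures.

Δv ≈ 14700 m/s

Ignition mass of stage 1 = 159,000+21,500 + 24,700+2,360 + 4,240+590 + 664 = 213,054 kg.
Stage 1: m₀ = 213,054 kg, m_f = 213,054 − 159,000 = 54,054 kg; Δv = 310×9.8×ln(3.942) = 3038.0×1.3716 ≈ 4167 m/s.
Stage 2: m₀ = 32,554 kg, m_f = 32,554 − 24,700 = 7,854 kg; Δv = 302×9.8×ln(4.145) = 2959.6×1.4219 ≈ 4208 m/s.
Stage 3: m₀ = 5,494 kg, m_f = 5,494 − 4,240 = 1,254 kg; Δv = 439×9.8×ln(4.381) = 4302.2×1.4773 ≈ 6356 m/s.
Total Δv = 4167 + 4208 + 6356 = 14731 m/s.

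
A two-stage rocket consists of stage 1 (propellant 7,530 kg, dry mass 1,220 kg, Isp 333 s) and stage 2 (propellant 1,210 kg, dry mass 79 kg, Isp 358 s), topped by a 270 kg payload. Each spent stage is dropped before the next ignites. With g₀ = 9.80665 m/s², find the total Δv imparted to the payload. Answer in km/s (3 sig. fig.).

Δv ≈ 9.54 km/s

Ignition mass of stage 1 = 7,530+1,220 + 1,210+79 + 270 = 10,309 kg.
Stage 1: m₀ = 10,309 kg, m_f = 10,309 − 7,530 = 2,779 kg; Δv = 333×9.80665×ln(3.71) = 3265.6×1.3109 ≈ 4281 m/s.
Stage 2: m₀ = 1,559 kg, m_f = 1,559 − 1,210 = 349 kg; Δv = 358×9.80665×ln(4.467) = 3510.8×1.4967 ≈ 5255 m/s.
Total Δv = 4281 + 5255 = 9536 m/s.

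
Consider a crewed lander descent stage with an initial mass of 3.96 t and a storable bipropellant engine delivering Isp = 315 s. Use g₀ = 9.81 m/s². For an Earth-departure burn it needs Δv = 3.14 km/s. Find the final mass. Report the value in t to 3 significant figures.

v_e = Isp · g₀ = 315 × 9.81 = 3090.2 m/s.
m₀/m_f = exp(Δv / v_e) = exp(3140 / 3090.2) = exp(1.0161) = 2.7625.
m_f = m₀ / 2.7625 = 3.96 / 2.7625 = 1.43348 t.

final mass ≈ 1.43 t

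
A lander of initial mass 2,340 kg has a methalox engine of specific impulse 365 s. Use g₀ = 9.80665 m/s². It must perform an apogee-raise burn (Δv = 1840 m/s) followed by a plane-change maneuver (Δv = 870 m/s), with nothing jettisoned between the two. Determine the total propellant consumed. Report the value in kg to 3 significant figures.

v_e = Isp · g₀ = 365 × 9.80665 = 3579.4 m/s.
After the first burn: m = 2340 × exp(−1840/3579.4) = 2340 × 0.59807 = 1,399.48 kg.
After the second burn: m = 1,399.48 × exp(−870/3579.4) = 1,399.48 × 0.78423 = 1,097.51 kg.
Total propellant = m₀ − m_final = 2340 − 1,097.51 = 1,242.49 kg.

total propellant consumed ≈ 1240 kg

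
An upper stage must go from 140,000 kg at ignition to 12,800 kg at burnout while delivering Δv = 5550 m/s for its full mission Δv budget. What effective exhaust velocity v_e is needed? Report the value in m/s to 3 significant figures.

v_e ≈ 2320 m/s

ln(m₀/m_f) = ln(140000/12800) = ln(10.94) = 2.3922.
Using Δv = v_e ln(m₀/m_f): v_e = Δv / ln(m₀/m_f) = 5550 / 2.3922 = 2320.0 m/s.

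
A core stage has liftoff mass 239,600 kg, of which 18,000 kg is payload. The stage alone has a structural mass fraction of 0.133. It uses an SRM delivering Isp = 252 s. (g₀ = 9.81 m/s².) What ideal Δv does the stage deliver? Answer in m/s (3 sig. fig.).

Δv ≈ 4000 m/s

Stage wet mass = m₀ − payload = 239,600 − 18,000 = 221,600 kg.
Stage dry mass = ε × stage wet mass = 0.133 × 221,600 = 29,472.8 kg.
Burnout mass m_f = stage dry + payload = 29,472.8 + 18,000 = 47,472.8 kg.
v_e = Isp · g₀ = 252 × 9.81 = 2472.1 m/s.
From the ideal rocket equation, Δv = v_e · ln(239,600/47,472.8) = 2472.1 × ln(5.047) = 2472.1 × 1.6188 ≈ 4002 m/s.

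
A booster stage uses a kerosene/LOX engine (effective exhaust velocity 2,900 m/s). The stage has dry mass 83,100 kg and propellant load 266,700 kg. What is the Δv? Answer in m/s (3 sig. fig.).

m₀ = m_dry + m_prop = 83,100 + 266,700 = 349,800 kg.
By the Tsiolkovsky rocket equation, Δv = v_e · ln(m₀/m_f) = 2900.0 × ln(4.209) = 2900.0 × 1.4373 ≈ 4168.2 m/s.

Δv ≈ 4170 m/s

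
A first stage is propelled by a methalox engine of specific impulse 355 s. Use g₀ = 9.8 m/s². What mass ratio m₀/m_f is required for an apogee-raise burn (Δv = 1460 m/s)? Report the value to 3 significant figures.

v_e = Isp · g₀ = 355 × 9.8 = 3479.0 m/s.
m₀/m_f = exp(Δv / v_e) = exp(1460 / 3479.0) = exp(0.4197) = 1.5214.

mass ratio ≈ 1.52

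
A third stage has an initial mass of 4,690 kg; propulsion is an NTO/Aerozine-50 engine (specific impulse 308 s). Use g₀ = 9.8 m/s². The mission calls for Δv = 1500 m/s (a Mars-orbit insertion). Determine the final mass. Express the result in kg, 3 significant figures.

v_e = Isp · g₀ = 308 × 9.8 = 3018.4 m/s.
m₀/m_f = exp(Δv / v_e) = exp(1500 / 3018.4) = exp(0.4970) = 1.6437.
m_f = m₀ / 1.6437 = 4,690 / 1.6437 = 2,853.32 kg.

final mass ≈ 2850 kg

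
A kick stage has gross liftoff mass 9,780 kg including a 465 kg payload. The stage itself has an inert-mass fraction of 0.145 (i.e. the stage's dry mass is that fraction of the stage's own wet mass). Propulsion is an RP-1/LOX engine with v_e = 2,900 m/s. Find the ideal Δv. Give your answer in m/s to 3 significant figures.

Δv ≈ 4880 m/s

Stage wet mass = m₀ − payload = 9,780 − 465 = 9,315 kg.
Stage dry mass = ε × stage wet mass = 0.145 × 9,315 = 1,350.68 kg.
Burnout mass m_f = stage dry + payload = 1,350.68 + 465 = 1,815.68 kg.
By the Tsiolkovsky rocket equation, Δv = v_e · ln(9,780/1,815.68) = 2900.0 × ln(5.386) = 2900.0 × 1.6839 ≈ 4883 m/s.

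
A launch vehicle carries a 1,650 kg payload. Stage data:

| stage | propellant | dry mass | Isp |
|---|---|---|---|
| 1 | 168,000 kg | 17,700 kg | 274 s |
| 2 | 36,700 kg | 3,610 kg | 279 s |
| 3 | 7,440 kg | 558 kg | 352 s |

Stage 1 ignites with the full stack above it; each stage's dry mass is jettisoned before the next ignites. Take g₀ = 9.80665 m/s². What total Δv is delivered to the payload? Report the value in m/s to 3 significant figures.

Δv ≈ 12100 m/s

Ignition mass of stage 1 = 168,000+17,700 + 36,700+3,610 + 7,440+558 + 1,650 = 235,658 kg.
Stage 1: m₀ = 235,658 kg, m_f = 235,658 − 168,000 = 67,658 kg; Δv = 274×9.80665×ln(3.483) = 2687.0×1.2479 ≈ 3353 m/s.
Stage 2: m₀ = 49,958 kg, m_f = 49,958 − 36,700 = 13,258 kg; Δv = 279×9.80665×ln(3.768) = 2736.1×1.3266 ≈ 3630 m/s.
Stage 3: m₀ = 9,648 kg, m_f = 9,648 − 7,440 = 2,208 kg; Δv = 352×9.80665×ln(4.37) = 3451.9×1.4747 ≈ 5090 m/s.
Total Δv = 3353 + 3630 + 5090 = 12073 m/s.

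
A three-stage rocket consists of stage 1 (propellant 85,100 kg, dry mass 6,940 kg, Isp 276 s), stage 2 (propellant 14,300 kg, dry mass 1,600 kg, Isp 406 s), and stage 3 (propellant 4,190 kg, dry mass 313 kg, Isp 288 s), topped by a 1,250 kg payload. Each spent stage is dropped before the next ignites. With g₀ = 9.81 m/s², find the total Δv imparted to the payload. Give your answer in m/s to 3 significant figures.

Ignition mass of stage 1 = 85,100+6,940 + 14,300+1,600 + 4,190+313 + 1,250 = 113,693 kg.
Stage 1: m₀ = 113,693 kg, m_f = 113,693 − 85,100 = 28,593 kg; Δv = 276×9.81×ln(3.976) = 2707.6×1.3803 ≈ 3737 m/s.
Stage 2: m₀ = 21,653 kg, m_f = 21,653 − 14,300 = 7,353 kg; Δv = 406×9.81×ln(2.945) = 3982.9×1.0800 ≈ 4302 m/s.
Stage 3: m₀ = 5,753 kg, m_f = 5,753 − 4,190 = 1,563 kg; Δv = 288×9.81×ln(3.681) = 2825.3×1.3031 ≈ 3682 m/s.
Total Δv = 3737 + 4302 + 3682 = 11721 m/s.

Δv ≈ 11700 m/s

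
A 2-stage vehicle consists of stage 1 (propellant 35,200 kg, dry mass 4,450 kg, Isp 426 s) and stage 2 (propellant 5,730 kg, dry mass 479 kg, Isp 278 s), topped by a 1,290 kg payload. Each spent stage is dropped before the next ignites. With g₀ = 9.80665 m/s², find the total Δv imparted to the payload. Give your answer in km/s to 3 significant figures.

Ignition mass of stage 1 = 35,200+4,450 + 5,730+479 + 1,290 = 47,149 kg.
Stage 1: m₀ = 47,149 kg, m_f = 47,149 − 35,200 = 11,949 kg; Δv = 426×9.80665×ln(3.946) = 4177.6×1.3727 ≈ 5734 m/s.
Stage 2: m₀ = 7,499 kg, m_f = 7,499 − 5,730 = 1,769 kg; Δv = 278×9.80665×ln(4.239) = 2726.2×1.4444 ≈ 3938 m/s.
Total Δv = 5734 + 3938 = 9672 m/s.

Δv ≈ 9.67 km/s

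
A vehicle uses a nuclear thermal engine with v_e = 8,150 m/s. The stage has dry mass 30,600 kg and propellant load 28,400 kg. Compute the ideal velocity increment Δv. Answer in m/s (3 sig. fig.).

m₀ = m_dry + m_prop = 30,600 + 28,400 = 59,000 kg.
Rocket equation: Δv = v_e · ln(m₀/m_f) = 8150.0 × ln(1.928) = 8150.0 × 0.6565 ≈ 5350.8 m/s.

Δv ≈ 5350 m/s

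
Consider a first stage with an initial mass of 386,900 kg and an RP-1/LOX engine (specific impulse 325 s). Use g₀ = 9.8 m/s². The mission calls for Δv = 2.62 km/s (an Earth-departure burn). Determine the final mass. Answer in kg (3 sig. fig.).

final mass ≈ 170000 kg

v_e = Isp · g₀ = 325 × 9.8 = 3185.0 m/s.
m₀/m_f = exp(Δv / v_e) = exp(2620 / 3185.0) = exp(0.8226) = 2.2764.
m_f = m₀ / 2.2764 = 386,900 / 2.2764 = 169,961 kg.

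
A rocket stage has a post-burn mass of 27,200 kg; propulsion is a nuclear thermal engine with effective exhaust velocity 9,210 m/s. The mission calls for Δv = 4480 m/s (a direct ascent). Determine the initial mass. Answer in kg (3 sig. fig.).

initial mass ≈ 44200 kg

m₀/m_f = exp(Δv / v_e) = exp(4480 / 9210.0) = exp(0.4864) = 1.6265.
m₀ = m_f × 1.6265 = 27,200 × 1.6265 = 44,240.8 kg.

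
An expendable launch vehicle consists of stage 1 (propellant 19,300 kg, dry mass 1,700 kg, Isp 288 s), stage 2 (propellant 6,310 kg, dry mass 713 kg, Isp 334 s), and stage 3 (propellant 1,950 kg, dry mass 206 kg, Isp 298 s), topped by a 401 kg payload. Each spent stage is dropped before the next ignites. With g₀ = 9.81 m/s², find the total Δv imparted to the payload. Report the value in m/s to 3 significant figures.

Δv ≈ 10500 m/s

Ignition mass of stage 1 = 19,300+1,700 + 6,310+713 + 1,950+206 + 401 = 30,580 kg.
Stage 1: m₀ = 30,580 kg, m_f = 30,580 − 19,300 = 11,280 kg; Δv = 288×9.81×ln(2.711) = 2825.3×0.9973 ≈ 2818 m/s.
Stage 2: m₀ = 9,580 kg, m_f = 9,580 − 6,310 = 3,270 kg; Δv = 334×9.81×ln(2.93) = 3276.5×1.0749 ≈ 3522 m/s.
Stage 3: m₀ = 2,557 kg, m_f = 2,557 − 1,950 = 607 kg; Δv = 298×9.81×ln(4.213) = 2923.4×1.4381 ≈ 4204 m/s.
Total Δv = 2818 + 3522 + 4204 = 10544 m/s.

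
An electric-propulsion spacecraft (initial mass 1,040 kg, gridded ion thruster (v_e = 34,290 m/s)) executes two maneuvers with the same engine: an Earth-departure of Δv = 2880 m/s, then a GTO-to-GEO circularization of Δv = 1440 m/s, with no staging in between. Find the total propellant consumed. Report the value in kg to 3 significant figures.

total propellant consumed ≈ 123 kg

After the first burn: m = 1040 × exp(−2880/34290.0) = 1040 × 0.91944 = 956.218 kg.
After the second burn: m = 956.218 × exp(−1440/34290.0) = 956.218 × 0.95887 = 916.889 kg.
Total propellant = m₀ − m_final = 1040 − 916.889 = 123.111 kg.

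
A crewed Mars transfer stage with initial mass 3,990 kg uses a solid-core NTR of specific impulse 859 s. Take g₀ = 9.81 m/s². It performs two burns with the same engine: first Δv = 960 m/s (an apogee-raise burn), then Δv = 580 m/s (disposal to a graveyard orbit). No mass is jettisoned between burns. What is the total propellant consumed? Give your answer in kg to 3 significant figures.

v_e = Isp · g₀ = 859 × 9.81 = 8426.8 m/s.
After the first burn: m = 3990 × exp(−960/8426.8) = 3990 × 0.89233 = 3,560.4 kg.
After the second burn: m = 3,560.4 × exp(−580/8426.8) = 3,560.4 × 0.93349 = 3,323.6 kg.
Total propellant = m₀ − m_final = 3990 − 3,323.6 = 666.4 kg.

total propellant consumed ≈ 666 kg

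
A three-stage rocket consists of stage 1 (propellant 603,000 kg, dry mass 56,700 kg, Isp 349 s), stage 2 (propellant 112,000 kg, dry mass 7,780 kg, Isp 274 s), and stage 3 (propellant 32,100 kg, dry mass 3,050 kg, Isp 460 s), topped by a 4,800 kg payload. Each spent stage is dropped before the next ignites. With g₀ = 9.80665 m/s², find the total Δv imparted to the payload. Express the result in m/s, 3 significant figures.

Ignition mass of stage 1 = 603,000+56,700 + 112,000+7,780 + 32,100+3,050 + 4,800 = 819,430 kg.
Stage 1: m₀ = 819,430 kg, m_f = 819,430 − 603,000 = 216,430 kg; Δv = 349×9.80665×ln(3.786) = 3422.5×1.3313 ≈ 4557 m/s.
Stage 2: m₀ = 159,730 kg, m_f = 159,730 − 112,000 = 47,730 kg; Δv = 274×9.80665×ln(3.347) = 2687.0×1.2079 ≈ 3246 m/s.
Stage 3: m₀ = 39,950 kg, m_f = 39,950 − 32,100 = 7,850 kg; Δv = 460×9.80665×ln(5.089) = 4511.1×1.6271 ≈ 7340 m/s.
Total Δv = 4557 + 3246 + 7340 = 15143 m/s.

Δv ≈ 15100 m/s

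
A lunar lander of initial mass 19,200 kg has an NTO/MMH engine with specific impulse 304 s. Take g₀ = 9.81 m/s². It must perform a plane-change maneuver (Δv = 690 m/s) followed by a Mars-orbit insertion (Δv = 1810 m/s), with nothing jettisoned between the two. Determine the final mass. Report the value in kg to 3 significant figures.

v_e = Isp · g₀ = 304 × 9.81 = 2982.2 m/s.
After the first burn: m = 19200 × exp(−690/2982.2) = 19200 × 0.79345 = 15,234.2 kg.
After the second burn: m = 15,234.2 × exp(−1810/2982.2) = 15,234.2 × 0.54502 = 8,302.94 kg.

final mass ≈ 8300 kg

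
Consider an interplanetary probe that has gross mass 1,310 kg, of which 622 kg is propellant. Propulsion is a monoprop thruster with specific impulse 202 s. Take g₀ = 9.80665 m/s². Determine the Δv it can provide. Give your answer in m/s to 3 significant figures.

Δv ≈ 1280 m/s

v_e = Isp · g₀ = 202 × 9.80665 = 1980.9 m/s.
m_f = m₀ − m_prop = 1,310 − 622 = 688 kg.
From the ideal rocket equation, Δv = v_e · ln(m₀/m_f) = 1980.9 × ln(1.904) = 1980.9 × 0.6440 ≈ 1275.7 m/s.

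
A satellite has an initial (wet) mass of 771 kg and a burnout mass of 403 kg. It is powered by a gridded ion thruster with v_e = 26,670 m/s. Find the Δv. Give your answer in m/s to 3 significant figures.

Δv = v_e · ln(m₀/m_f) = 26670.0 × ln(1.913) = 26670.0 × 0.6488 ≈ 17302.2 m/s.

Δv ≈ 17300 m/s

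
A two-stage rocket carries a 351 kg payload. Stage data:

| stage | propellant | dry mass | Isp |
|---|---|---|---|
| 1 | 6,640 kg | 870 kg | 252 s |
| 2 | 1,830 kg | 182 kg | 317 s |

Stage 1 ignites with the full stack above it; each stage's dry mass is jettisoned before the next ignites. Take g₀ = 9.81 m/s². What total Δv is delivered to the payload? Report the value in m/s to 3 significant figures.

Ignition mass of stage 1 = 6,640+870 + 1,830+182 + 351 = 9,873 kg.
Stage 1: m₀ = 9,873 kg, m_f = 9,873 − 6,640 = 3,233 kg; Δv = 252×9.81×ln(3.054) = 2472.1×1.1164 ≈ 2760 m/s.
Stage 2: m₀ = 2,363 kg, m_f = 2,363 − 1,830 = 533 kg; Δv = 317×9.81×ln(4.433) = 3109.8×1.4892 ≈ 4631 m/s.
Total Δv = 2760 + 4631 = 7391 m/s.

Δv ≈ 7390 m/s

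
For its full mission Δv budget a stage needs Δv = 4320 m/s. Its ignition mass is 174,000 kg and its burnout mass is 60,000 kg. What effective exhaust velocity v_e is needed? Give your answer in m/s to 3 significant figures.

v_e ≈ 4060 m/s

ln(m₀/m_f) = ln(174000/60000) = ln(2.9) = 1.0647.
v_e = Δv / ln(m₀/m_f) = 4320 / 1.0647 = 4057.4 m/s.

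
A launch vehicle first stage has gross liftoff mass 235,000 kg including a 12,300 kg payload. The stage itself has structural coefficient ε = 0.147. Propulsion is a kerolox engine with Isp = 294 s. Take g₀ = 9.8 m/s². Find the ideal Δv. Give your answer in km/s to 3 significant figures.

Δv ≈ 4.76 km/s

Stage wet mass = m₀ − payload = 235,000 − 12,300 = 222,700 kg.
Stage dry mass = ε × stage wet mass = 0.147 × 222,700 = 32,736.9 kg.
Burnout mass m_f = stage dry + payload = 32,736.9 + 12,300 = 45,036.9 kg.
v_e = Isp · g₀ = 294 × 9.8 = 2881.2 m/s.
By the Tsiolkovsky rocket equation, Δv = v_e · ln(235,000/45,036.9) = 2881.2 × ln(5.218) = 2881.2 × 1.6521 ≈ 4760 m/s.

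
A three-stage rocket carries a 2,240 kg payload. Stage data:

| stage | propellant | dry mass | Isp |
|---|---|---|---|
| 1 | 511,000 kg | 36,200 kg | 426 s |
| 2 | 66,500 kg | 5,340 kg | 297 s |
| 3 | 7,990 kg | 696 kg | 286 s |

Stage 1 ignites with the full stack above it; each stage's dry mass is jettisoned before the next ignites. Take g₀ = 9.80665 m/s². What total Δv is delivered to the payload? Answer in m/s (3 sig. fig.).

Δv ≈ 15400 m/s

Ignition mass of stage 1 = 511,000+36,200 + 66,500+5,340 + 7,990+696 + 2,240 = 629,966 kg.
Stage 1: m₀ = 629,966 kg, m_f = 629,966 − 511,000 = 118,966 kg; Δv = 426×9.80665×ln(5.295) = 4177.6×1.6668 ≈ 6963 m/s.
Stage 2: m₀ = 82,766 kg, m_f = 82,766 − 66,500 = 16,266 kg; Δv = 297×9.80665×ln(5.088) = 2912.6×1.6269 ≈ 4739 m/s.
Stage 3: m₀ = 10,926 kg, m_f = 10,926 − 7,990 = 2,936 kg; Δv = 286×9.80665×ln(3.721) = 2804.7×1.3141 ≈ 3686 m/s.
Total Δv = 6963 + 4739 + 3686 = 15388 m/s.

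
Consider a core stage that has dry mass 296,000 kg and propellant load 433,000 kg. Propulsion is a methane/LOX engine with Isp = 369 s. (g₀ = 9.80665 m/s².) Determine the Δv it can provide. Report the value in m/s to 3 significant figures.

Δv ≈ 3260 m/s

v_e = Isp · g₀ = 369 × 9.80665 = 3618.7 m/s.
m₀ = m_dry + m_prop = 296,000 + 433,000 = 729,000 kg.
By the Tsiolkovsky rocket equation, Δv = v_e · ln(m₀/m_f) = 3618.7 × ln(2.463) = 3618.7 × 0.9013 ≈ 3261.5 m/s.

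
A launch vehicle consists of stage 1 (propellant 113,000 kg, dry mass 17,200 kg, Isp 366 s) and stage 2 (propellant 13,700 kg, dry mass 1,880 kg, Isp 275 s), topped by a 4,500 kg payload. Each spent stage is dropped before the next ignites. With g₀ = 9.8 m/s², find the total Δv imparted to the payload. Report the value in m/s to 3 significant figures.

Ignition mass of stage 1 = 113,000+17,200 + 13,700+1,880 + 4,500 = 150,280 kg.
Stage 1: m₀ = 150,280 kg, m_f = 150,280 − 113,000 = 37,280 kg; Δv = 366×9.8×ln(4.031) = 3586.8×1.3940 ≈ 5000 m/s.
Stage 2: m₀ = 20,080 kg, m_f = 20,080 − 13,700 = 6,380 kg; Δv = 275×9.8×ln(3.147) = 2695.0×1.1466 ≈ 3090 m/s.
Total Δv = 5000 + 3090 = 8090 m/s.

Δv ≈ 8090 m/s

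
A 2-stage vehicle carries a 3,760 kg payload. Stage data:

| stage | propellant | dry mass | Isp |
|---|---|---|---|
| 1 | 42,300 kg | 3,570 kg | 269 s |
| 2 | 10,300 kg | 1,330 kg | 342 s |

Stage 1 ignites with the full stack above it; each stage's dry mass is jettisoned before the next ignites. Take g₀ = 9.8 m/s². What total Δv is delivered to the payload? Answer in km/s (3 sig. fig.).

Ignition mass of stage 1 = 42,300+3,570 + 10,300+1,330 + 3,760 = 61,260 kg.
Stage 1: m₀ = 61,260 kg, m_f = 61,260 − 42,300 = 18,960 kg; Δv = 269×9.8×ln(3.231) = 2636.2×1.1728 ≈ 3092 m/s.
Stage 2: m₀ = 15,390 kg, m_f = 15,390 − 10,300 = 5,090 kg; Δv = 342×9.8×ln(3.024) = 3351.6×1.1064 ≈ 3708 m/s.
Total Δv = 3092 + 3708 = 6800 m/s.

Δv ≈ 6.80 km/s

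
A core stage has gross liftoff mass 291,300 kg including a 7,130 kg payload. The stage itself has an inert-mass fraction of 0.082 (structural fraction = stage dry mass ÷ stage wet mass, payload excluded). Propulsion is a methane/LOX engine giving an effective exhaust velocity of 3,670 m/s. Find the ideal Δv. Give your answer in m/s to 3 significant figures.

Δv ≈ 8290 m/s

Stage wet mass = m₀ − payload = 291,300 − 7,130 = 284,170 kg.
Stage dry mass = ε × stage wet mass = 0.082 × 284,170 = 23,301.9 kg.
Burnout mass m_f = stage dry + payload = 23,301.9 + 7,130 = 30,431.9 kg.
Using Δv = v_e ln(m₀/m_f): Δv = v_e · ln(291,300/30,431.9) = 3670.0 × ln(9.572) = 3670.0 × 2.2589 ≈ 8290 m/s.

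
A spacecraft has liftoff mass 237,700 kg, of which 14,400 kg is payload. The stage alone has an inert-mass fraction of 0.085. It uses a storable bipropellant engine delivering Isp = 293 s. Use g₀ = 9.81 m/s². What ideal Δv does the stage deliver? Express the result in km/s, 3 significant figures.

Δv ≈ 5.64 km/s

Stage wet mass = m₀ − payload = 237,700 − 14,400 = 223,300 kg.
Stage dry mass = ε × stage wet mass = 0.085 × 223,300 = 18,980.5 kg.
Burnout mass m_f = stage dry + payload = 18,980.5 + 14,400 = 33,380.5 kg.
v_e = Isp · g₀ = 293 × 9.81 = 2874.3 m/s.
Rocket equation: Δv = v_e · ln(237,700/33,380.5) = 2874.3 × ln(7.121) = 2874.3 × 1.9630 ≈ 5642 m/s.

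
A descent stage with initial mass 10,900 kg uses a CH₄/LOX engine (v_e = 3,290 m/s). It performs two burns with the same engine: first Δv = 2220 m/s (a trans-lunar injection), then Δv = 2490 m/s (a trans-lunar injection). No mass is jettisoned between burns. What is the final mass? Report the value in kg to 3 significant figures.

final mass ≈ 2600 kg

After the first burn: m = 10900 × exp(−2220/3290.0) = 10900 × 0.50927 = 5,551.04 kg.
After the second burn: m = 5,551.04 × exp(−2490/3290.0) = 5,551.04 × 0.46915 = 2,604.27 kg.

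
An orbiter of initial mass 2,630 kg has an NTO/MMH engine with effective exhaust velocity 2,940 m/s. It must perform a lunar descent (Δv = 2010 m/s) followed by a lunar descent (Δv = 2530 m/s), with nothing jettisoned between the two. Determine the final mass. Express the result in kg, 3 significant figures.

final mass ≈ 561 kg

After the first burn: m = 2630 × exp(−2010/2940.0) = 2630 × 0.50476 = 1,327.52 kg.
After the second burn: m = 1,327.52 × exp(−2530/2940.0) = 1,327.52 × 0.42293 = 561.448 kg.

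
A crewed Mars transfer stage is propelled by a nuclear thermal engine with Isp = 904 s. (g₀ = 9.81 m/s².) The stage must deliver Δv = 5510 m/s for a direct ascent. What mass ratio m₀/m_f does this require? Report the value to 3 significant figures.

v_e = Isp · g₀ = 904 × 9.81 = 8868.2 m/s.
m₀/m_f = exp(Δv / v_e) = exp(5510 / 8868.2) = exp(0.6213) = 1.8614.

mass ratio ≈ 1.86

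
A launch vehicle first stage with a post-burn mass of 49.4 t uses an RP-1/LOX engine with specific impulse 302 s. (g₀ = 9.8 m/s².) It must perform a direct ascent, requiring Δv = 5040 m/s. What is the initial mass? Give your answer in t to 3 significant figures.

initial mass ≈ 271 t

v_e = Isp · g₀ = 302 × 9.8 = 2959.6 m/s.
Rocket equation: m₀/m_f = exp(Δv / v_e) = exp(5040 / 2959.6) = exp(1.7029) = 5.4900.
m₀ = m_f × 5.4900 = 49.4 × 5.4900 = 271.206 t.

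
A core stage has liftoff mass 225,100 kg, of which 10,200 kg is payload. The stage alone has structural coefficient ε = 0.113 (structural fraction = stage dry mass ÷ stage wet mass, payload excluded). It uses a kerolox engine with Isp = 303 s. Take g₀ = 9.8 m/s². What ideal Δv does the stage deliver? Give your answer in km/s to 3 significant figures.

Stage wet mass = m₀ − payload = 225,100 − 10,200 = 214,900 kg.
Stage dry mass = ε × stage wet mass = 0.113 × 214,900 = 24,283.7 kg.
Burnout mass m_f = stage dry + payload = 24,283.7 + 10,200 = 34,483.7 kg.
v_e = Isp · g₀ = 303 × 9.8 = 2969.4 m/s.
Using Δv = v_e ln(m₀/m_f): Δv = v_e · ln(225,100/34,483.7) = 2969.4 × ln(6.528) = 2969.4 × 1.8761 ≈ 5571 m/s.

Δv ≈ 5.57 km/s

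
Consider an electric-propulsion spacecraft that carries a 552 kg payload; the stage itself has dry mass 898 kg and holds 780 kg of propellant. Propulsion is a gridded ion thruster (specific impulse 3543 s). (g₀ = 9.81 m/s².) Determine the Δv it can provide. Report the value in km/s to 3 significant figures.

Δv ≈ 15.0 km/s

v_e = Isp · g₀ = 3543 × 9.81 = 34756.8 m/s.
m₀ = payload + dry + propellant = 552 + 898 + 780 = 2,230 kg.
m_f = payload + dry = 552 + 898 = 1,450 kg.
Rocket equation: Δv = v_e · ln(m₀/m_f) = 34756.8 × ln(1.538) = 34756.8 × 0.4304 ≈ 14960.7 m/s.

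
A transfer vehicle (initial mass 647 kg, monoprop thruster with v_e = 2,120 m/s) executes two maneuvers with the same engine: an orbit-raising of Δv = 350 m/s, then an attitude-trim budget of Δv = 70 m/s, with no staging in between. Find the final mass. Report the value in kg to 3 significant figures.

final mass ≈ 531 kg

After the first burn: m = 647 × exp(−350/2120.0) = 647 × 0.84781 = 548.533 kg.
After the second burn: m = 548.533 × exp(−70/2120.0) = 548.533 × 0.96752 = 530.717 kg.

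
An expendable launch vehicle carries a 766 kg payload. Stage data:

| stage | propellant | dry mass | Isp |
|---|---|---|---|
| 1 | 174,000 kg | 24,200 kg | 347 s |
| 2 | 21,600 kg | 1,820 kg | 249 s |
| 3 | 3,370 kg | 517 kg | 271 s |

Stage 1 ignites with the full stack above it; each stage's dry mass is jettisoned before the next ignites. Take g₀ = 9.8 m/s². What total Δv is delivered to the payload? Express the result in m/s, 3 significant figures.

Ignition mass of stage 1 = 174,000+24,200 + 21,600+1,820 + 3,370+517 + 766 = 226,273 kg.
Stage 1: m₀ = 226,273 kg, m_f = 226,273 − 174,000 = 52,273 kg; Δv = 347×9.8×ln(4.329) = 3400.6×1.4653 ≈ 4983 m/s.
Stage 2: m₀ = 28,073 kg, m_f = 28,073 − 21,600 = 6,473 kg; Δv = 249×9.8×ln(4.337) = 2440.2×1.4672 ≈ 3580 m/s.
Stage 3: m₀ = 4,653 kg, m_f = 4,653 − 3,370 = 1,283 kg; Δv = 271×9.8×ln(3.627) = 2655.8×1.2883 ≈ 3421 m/s.
Total Δv = 4983 + 3580 + 3421 = 11984 m/s.

Δv ≈ 12000 m/s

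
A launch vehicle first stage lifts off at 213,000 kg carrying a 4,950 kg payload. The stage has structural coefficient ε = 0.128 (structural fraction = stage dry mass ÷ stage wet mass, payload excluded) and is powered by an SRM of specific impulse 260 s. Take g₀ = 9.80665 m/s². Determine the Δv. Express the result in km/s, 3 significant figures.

Stage wet mass = m₀ − payload = 213,000 − 4,950 = 208,050 kg.
Stage dry mass = ε × stage wet mass = 0.128 × 208,050 = 26,630.4 kg.
Burnout mass m_f = stage dry + payload = 26,630.4 + 4,950 = 31,580.4 kg.
v_e = Isp · g₀ = 260 × 9.80665 = 2549.7 m/s.
By the Tsiolkovsky rocket equation, Δv = v_e · ln(213,000/31,580.4) = 2549.7 × ln(6.745) = 2549.7 × 1.9088 ≈ 4867 m/s.

Δv ≈ 4.87 km/s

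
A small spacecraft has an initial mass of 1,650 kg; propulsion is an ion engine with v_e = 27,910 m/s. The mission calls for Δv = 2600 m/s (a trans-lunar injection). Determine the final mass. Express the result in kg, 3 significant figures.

By the Tsiolkovsky rocket equation, m₀/m_f = exp(Δv / v_e) = exp(2600 / 27910.0) = exp(0.0932) = 1.0976.
m_f = m₀ / 1.0976 = 1,650 / 1.0976 = 1,503.28 kg.

final mass ≈ 1500 kg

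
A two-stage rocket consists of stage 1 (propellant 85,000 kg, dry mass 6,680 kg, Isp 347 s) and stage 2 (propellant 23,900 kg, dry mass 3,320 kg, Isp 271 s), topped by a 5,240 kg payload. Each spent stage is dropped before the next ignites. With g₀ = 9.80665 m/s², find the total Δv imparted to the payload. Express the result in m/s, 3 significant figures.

Δv ≈ 7470 m/s

Ignition mass of stage 1 = 85,000+6,680 + 23,900+3,320 + 5,240 = 124,140 kg.
Stage 1: m₀ = 124,140 kg, m_f = 124,140 − 85,000 = 39,140 kg; Δv = 347×9.80665×ln(3.172) = 3402.9×1.1543 ≈ 3928 m/s.
Stage 2: m₀ = 32,460 kg, m_f = 32,460 − 23,900 = 8,560 kg; Δv = 271×9.80665×ln(3.792) = 2657.6×1.3329 ≈ 3542 m/s.
Total Δv = 3928 + 3542 = 7470 m/s.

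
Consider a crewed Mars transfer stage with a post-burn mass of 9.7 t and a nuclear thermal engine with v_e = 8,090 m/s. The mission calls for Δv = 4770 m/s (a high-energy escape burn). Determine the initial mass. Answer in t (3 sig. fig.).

initial mass ≈ 17.5 t

Rocket equation: m₀/m_f = exp(Δv / v_e) = exp(4770 / 8090.0) = exp(0.5896) = 1.8033.
m₀ = m_f × 1.8033 = 9.7 × 1.8033 = 17.492 t.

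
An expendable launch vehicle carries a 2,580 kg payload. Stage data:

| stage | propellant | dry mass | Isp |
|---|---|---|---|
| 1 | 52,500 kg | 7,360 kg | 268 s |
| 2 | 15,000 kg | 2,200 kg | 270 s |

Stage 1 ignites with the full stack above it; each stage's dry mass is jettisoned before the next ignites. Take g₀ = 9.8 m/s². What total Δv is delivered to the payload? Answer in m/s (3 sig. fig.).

Δv ≈ 6590 m/s

Ignition mass of stage 1 = 52,500+7,360 + 15,000+2,200 + 2,580 = 79,640 kg.
Stage 1: m₀ = 79,640 kg, m_f = 79,640 − 52,500 = 27,140 kg; Δv = 268×9.8×ln(2.934) = 2626.4×1.0765 ≈ 2827 m/s.
Stage 2: m₀ = 19,780 kg, m_f = 19,780 − 15,000 = 4,780 kg; Δv = 270×9.8×ln(4.138) = 2646.0×1.4202 ≈ 3758 m/s.
Total Δv = 2827 + 3758 = 6585 m/s.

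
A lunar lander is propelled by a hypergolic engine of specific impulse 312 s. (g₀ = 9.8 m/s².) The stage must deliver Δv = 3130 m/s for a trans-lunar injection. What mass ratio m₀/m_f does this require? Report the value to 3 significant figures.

v_e = Isp · g₀ = 312 × 9.8 = 3057.6 m/s.
m₀/m_f = exp(Δv / v_e) = exp(3130 / 3057.6) = exp(1.0237) = 2.7834.

mass ratio ≈ 2.78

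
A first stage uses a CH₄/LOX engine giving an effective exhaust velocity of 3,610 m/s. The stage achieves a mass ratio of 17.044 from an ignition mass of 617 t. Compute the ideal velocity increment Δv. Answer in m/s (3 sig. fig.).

Δv ≈ 10200 m/s

Rocket equation: Δv = v_e · ln(17.044) = 3610.0 × 2.8358 ≈ 10237.2 m/s.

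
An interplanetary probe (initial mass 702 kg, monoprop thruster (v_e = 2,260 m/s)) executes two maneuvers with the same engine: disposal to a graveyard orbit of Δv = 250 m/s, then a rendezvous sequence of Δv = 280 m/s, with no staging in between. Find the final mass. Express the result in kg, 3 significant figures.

final mass ≈ 555 kg

After the first burn: m = 702 × exp(−250/2260.0) = 702 × 0.89528 = 628.487 kg.
After the second burn: m = 628.487 × exp(−280/2260.0) = 628.487 × 0.88347 = 555.249 kg.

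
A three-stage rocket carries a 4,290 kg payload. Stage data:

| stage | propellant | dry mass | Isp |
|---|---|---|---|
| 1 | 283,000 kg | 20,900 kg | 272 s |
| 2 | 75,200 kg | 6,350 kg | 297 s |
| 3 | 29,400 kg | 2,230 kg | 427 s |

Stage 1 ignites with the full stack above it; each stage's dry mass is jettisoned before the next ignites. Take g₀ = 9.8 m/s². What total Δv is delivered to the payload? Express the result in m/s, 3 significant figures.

Ignition mass of stage 1 = 283,000+20,900 + 75,200+6,350 + 29,400+2,230 + 4,290 = 421,370 kg.
Stage 1: m₀ = 421,370 kg, m_f = 421,370 − 283,000 = 138,370 kg; Δv = 272×9.8×ln(3.045) = 2665.6×1.1136 ≈ 2968 m/s.
Stage 2: m₀ = 117,470 kg, m_f = 117,470 − 75,200 = 42,270 kg; Δv = 297×9.8×ln(2.779) = 2910.6×1.0221 ≈ 2975 m/s.
Stage 3: m₀ = 35,920 kg, m_f = 35,920 − 29,400 = 6,520 kg; Δv = 427×9.8×ln(5.509) = 4184.6×1.7064 ≈ 7141 m/s.
Total Δv = 2968 + 2975 + 7141 = 13084 m/s.

Δv ≈ 13100 m/s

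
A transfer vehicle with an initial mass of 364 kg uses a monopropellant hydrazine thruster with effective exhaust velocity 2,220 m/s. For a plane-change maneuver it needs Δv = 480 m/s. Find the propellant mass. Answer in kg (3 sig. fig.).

m₀/m_f = exp(Δv / v_e) = exp(480 / 2220.0) = exp(0.2162) = 1.2414.
m_f = 364 / 1.2414 = 293.217 kg, so propellant = m₀ − m_f = 364 − 293.217 = 70.783 kg.

propellant mass ≈ 70.8 kg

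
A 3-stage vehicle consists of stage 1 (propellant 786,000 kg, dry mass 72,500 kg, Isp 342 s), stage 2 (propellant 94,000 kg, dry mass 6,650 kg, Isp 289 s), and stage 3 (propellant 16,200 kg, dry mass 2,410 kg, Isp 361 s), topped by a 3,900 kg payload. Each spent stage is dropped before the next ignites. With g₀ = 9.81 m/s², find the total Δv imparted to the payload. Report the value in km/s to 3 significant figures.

Ignition mass of stage 1 = 786,000+72,500 + 94,000+6,650 + 16,200+2,410 + 3,900 = 981,660 kg.
Stage 1: m₀ = 981,660 kg, m_f = 981,660 − 786,000 = 195,660 kg; Δv = 342×9.81×ln(5.017) = 3355.0×1.6129 ≈ 5411 m/s.
Stage 2: m₀ = 123,160 kg, m_f = 123,160 − 94,000 = 29,160 kg; Δv = 289×9.81×ln(4.224) = 2835.1×1.4407 ≈ 4084 m/s.
Stage 3: m₀ = 22,510 kg, m_f = 22,510 − 16,200 = 6,310 kg; Δv = 361×9.81×ln(3.567) = 3541.4×1.2718 ≈ 4504 m/s.
Total Δv = 5411 + 4084 + 4504 = 13999 m/s.

Δv ≈ 14.0 km/s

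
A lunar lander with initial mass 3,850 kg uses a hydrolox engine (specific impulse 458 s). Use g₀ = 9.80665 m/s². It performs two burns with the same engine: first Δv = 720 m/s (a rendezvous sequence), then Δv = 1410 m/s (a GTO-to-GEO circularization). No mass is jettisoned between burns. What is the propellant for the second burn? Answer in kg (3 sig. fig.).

propellant for the second burn ≈ 884 kg

v_e = Isp · g₀ = 458 × 9.80665 = 4491.4 m/s.
After the first burn: m = 3850 × exp(−720/4491.4) = 3850 × 0.85188 = 3,279.74 kg.
After the second burn: m = 3,279.74 × exp(−1410/4491.4) = 3,279.74 × 0.73057 = 2,396.08 kg.
Second-burn propellant = 3,279.74 − 2,396.08 = 883.66 kg.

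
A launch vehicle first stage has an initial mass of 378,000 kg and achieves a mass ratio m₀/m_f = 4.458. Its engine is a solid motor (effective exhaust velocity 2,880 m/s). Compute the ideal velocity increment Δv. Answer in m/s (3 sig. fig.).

Using Δv = v_e ln(m₀/m_f): Δv = v_e · ln(4.458) = 2880.0 × 1.4947 ≈ 4304.7 m/s.

Δv ≈ 4300 m/s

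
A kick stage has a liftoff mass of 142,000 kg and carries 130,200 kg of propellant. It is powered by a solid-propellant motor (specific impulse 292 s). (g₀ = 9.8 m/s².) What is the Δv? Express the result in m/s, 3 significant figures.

Δv ≈ 7120 m/s

v_e = Isp · g₀ = 292 × 9.8 = 2861.6 m/s.
m_f = m₀ − m_prop = 142,000 − 130,200 = 11,800 kg.
From the ideal rocket equation, Δv = v_e · ln(m₀/m_f) = 2861.6 × ln(12.03) = 2861.6 × 2.4877 ≈ 7118.9 m/s.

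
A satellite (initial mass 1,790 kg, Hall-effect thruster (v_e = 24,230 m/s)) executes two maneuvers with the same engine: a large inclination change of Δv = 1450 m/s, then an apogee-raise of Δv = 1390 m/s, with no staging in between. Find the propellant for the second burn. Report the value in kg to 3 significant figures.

After the first burn: m = 1790 × exp(−1450/24230.0) = 1790 × 0.94191 = 1,686.02 kg.
After the second burn: m = 1,686.02 × exp(−1390/24230.0) = 1,686.02 × 0.94425 = 1,592.02 kg.
Second-burn propellant = 1,686.02 − 1,592.02 = 94 kg.

propellant for the second burn ≈ 94.0 kg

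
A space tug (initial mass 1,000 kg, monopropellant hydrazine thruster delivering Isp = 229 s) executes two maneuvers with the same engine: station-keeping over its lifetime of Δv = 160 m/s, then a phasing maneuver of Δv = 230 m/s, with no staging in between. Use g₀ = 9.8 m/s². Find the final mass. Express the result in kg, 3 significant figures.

final mass ≈ 840 kg

v_e = Isp · g₀ = 229 × 9.8 = 2244.2 m/s.
After the first burn: m = 1000 × exp(−160/2244.2) = 1000 × 0.93119 = 931.19 kg.
After the second burn: m = 931.19 × exp(−230/2244.2) = 931.19 × 0.90259 = 840.483 kg.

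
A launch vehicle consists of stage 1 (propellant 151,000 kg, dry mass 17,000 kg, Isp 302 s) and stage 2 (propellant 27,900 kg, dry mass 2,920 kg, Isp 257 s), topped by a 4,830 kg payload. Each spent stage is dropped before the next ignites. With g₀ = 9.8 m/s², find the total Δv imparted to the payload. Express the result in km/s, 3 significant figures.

Δv ≈ 7.85 km/s

Ignition mass of stage 1 = 151,000+17,000 + 27,900+2,920 + 4,830 = 203,650 kg.
Stage 1: m₀ = 203,650 kg, m_f = 203,650 − 151,000 = 52,650 kg; Δv = 302×9.8×ln(3.868) = 2959.6×1.3527 ≈ 4004 m/s.
Stage 2: m₀ = 35,650 kg, m_f = 35,650 − 27,900 = 7,750 kg; Δv = 257×9.8×ln(4.6) = 2518.6×1.5261 ≈ 3844 m/s.
Total Δv = 4004 + 3844 = 7848 m/s.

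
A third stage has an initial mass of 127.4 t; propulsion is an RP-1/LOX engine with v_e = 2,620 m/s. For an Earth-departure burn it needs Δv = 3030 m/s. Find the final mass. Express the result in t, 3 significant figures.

From the ideal rocket equation, m₀/m_f = exp(Δv / v_e) = exp(3030 / 2620.0) = exp(1.1565) = 3.1788.
m_f = m₀ / 3.1788 = 127.4 / 3.1788 = 40.078 t.

final mass ≈ 40.1 t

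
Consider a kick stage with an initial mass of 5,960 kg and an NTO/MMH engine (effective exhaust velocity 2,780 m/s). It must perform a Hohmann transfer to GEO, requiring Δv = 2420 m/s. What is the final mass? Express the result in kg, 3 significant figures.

final mass ≈ 2500 kg

Using Δv = v_e ln(m₀/m_f): m₀/m_f = exp(Δv / v_e) = exp(2420 / 2780.0) = exp(0.8705) = 2.3881.
m_f = m₀ / 2.3881 = 5,960 / 2.3881 = 2,495.71 kg.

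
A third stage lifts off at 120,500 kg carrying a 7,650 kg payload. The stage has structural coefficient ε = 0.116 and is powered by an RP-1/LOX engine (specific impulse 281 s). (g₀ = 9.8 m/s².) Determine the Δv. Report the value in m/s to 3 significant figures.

Stage wet mass = m₀ − payload = 120,500 − 7,650 = 112,850 kg.
Stage dry mass = ε × stage wet mass = 0.116 × 112,850 = 13,090.6 kg.
Burnout mass m_f = stage dry + payload = 13,090.6 + 7,650 = 20,740.6 kg.
v_e = Isp · g₀ = 281 × 9.8 = 2753.8 m/s.
Δv = v_e · ln(120,500/20,740.6) = 2753.8 × ln(5.81) = 2753.8 × 1.7596 ≈ 4845 m/s.

Δv ≈ 4850 m/s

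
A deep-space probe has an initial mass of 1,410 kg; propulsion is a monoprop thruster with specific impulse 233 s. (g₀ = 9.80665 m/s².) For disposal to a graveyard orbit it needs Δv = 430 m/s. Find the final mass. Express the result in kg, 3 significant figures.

final mass ≈ 1170 kg

v_e = Isp · g₀ = 233 × 9.80665 = 2284.9 m/s.
m₀/m_f = exp(Δv / v_e) = exp(430 / 2284.9) = exp(0.1882) = 1.2071.
m_f = m₀ / 1.2071 = 1,410 / 1.2071 = 1,168.09 kg.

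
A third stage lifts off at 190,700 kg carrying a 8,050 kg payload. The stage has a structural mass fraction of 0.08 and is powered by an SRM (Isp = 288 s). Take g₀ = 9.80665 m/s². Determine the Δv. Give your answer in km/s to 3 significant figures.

Δv ≈ 6.02 km/s

Stage wet mass = m₀ − payload = 190,700 − 8,050 = 182,650 kg.
Stage dry mass = ε × stage wet mass = 0.08 × 182,650 = 14,612 kg.
Burnout mass m_f = stage dry + payload = 14,612 + 8,050 = 22,662 kg.
v_e = Isp · g₀ = 288 × 9.80665 = 2824.3 m/s.
Rocket equation: Δv = v_e · ln(190,700/22,662) = 2824.3 × ln(8.415) = 2824.3 × 2.1300 ≈ 6016 m/s.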